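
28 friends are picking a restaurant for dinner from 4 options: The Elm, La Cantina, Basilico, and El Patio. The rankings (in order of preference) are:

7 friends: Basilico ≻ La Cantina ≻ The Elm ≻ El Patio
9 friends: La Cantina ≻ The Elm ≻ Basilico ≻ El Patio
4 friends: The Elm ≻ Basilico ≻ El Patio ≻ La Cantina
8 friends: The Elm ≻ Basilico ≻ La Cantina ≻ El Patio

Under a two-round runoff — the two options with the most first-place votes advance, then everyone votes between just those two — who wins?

Round 1 first-place votes: The Elm 12, La Cantina 9, Basilico 7, El Patio 0.
The Elm and La Cantina advance.
Runoff: The Elm is preferred to La Cantina by 12 voters; La Cantina by 16.
La Cantina wins the runoff.

La Cantina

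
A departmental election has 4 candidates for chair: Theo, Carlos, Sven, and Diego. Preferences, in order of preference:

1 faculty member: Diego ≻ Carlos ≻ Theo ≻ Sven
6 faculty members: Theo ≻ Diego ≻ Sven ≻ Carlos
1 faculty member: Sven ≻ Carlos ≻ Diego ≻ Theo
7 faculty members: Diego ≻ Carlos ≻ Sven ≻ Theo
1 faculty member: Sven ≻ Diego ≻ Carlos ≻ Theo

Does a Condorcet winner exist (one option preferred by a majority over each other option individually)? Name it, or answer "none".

Diego vs Theo: 10–6 for Diego.
Diego vs Carlos: 15–1 for Diego.
Diego vs Sven: 14–2 for Diego.
Diego beats every other option head-to-head.

Diego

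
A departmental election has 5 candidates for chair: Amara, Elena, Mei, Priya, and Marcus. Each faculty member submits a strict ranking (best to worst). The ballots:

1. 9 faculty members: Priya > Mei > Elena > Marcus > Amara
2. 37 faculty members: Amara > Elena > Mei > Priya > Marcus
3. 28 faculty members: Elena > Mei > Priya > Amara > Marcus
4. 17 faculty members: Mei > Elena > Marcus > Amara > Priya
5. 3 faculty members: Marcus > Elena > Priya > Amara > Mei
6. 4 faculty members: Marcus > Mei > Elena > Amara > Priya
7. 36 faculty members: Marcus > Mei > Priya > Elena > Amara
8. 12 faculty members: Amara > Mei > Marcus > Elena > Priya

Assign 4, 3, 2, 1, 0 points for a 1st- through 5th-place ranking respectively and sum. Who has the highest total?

Amara: 9·0 + 37·4 + 28·1 + 17·1 + 3·1 + 4·1 + 36·0 + 12·4 = 248
Elena: 9·2 + 37·3 + 28·4 + 17·3 + 3·3 + 4·2 + 36·1 + 12·1 = 357
Mei: 9·3 + 37·2 + 28·3 + 17·4 + 3·0 + 4·3 + 36·3 + 12·3 = 409
Priya: 9·4 + 37·1 + 28·2 + 17·0 + 3·2 + 4·0 + 36·2 + 12·0 = 207
Marcus: 9·1 + 37·0 + 28·0 + 17·2 + 3·4 + 4·4 + 36·4 + 12·2 = 239
Mei has the highest Borda score (409).

Mei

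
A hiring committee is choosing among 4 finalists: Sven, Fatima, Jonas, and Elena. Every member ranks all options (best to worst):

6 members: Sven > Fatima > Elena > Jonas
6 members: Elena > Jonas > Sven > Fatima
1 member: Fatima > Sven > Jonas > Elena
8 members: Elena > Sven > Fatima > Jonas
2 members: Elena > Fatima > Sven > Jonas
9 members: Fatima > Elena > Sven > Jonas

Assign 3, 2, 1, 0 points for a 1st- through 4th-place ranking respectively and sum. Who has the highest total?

Sven: 6·3 + 6·1 + 1·2 + 8·2 + 2·1 + 9·1 = 53
Fatima: 6·2 + 6·0 + 1·3 + 8·1 + 2·2 + 9·3 = 54
Jonas: 6·0 + 6·2 + 1·1 + 8·0 + 2·0 + 9·0 = 13
Elena: 6·1 + 6·3 + 1·0 + 8·3 + 2·3 + 9·2 = 72
Elena has the highest Borda score (72).

Elena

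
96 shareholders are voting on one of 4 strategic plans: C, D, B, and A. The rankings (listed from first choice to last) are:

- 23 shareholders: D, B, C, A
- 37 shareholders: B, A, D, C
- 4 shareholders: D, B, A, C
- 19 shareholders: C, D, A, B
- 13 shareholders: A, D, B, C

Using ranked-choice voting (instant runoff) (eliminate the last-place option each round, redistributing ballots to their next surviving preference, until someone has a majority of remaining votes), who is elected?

D

Round 1: C 19, D 27, B 37, A 13. Eliminate A.
Round 2: C 19, D 40, B 37. Eliminate C.
Round 3: D 59, B 37. D has a majority.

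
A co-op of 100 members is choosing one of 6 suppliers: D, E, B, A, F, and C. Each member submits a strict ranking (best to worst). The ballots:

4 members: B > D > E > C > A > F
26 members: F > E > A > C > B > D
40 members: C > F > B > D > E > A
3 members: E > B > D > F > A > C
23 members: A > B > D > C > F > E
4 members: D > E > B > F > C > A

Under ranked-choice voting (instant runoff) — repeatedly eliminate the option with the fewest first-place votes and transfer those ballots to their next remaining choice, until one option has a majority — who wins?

Round 1: D 4, E 3, B 4, A 23, F 26, C 40. Eliminate E.
Round 2: D 4, B 7, A 23, F 26, C 40. Eliminate D.
Round 3: B 11, A 23, F 26, C 40. Eliminate B.
Round 4: A 23, F 33, C 44. Eliminate A.
Round 5: F 33, C 67. C has a majority.

C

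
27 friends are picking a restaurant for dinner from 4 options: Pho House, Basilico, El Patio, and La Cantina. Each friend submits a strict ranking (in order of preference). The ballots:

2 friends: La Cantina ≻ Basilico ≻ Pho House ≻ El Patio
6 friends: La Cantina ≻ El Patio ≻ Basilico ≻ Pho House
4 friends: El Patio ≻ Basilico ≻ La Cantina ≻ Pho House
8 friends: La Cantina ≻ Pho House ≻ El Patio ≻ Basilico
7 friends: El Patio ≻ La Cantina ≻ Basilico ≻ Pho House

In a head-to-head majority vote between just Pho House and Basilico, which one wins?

Basilico

Voters preferring Pho House to Basilico: 8; preferring Basilico to Pho House: 19.
Basilico wins the head-to-head.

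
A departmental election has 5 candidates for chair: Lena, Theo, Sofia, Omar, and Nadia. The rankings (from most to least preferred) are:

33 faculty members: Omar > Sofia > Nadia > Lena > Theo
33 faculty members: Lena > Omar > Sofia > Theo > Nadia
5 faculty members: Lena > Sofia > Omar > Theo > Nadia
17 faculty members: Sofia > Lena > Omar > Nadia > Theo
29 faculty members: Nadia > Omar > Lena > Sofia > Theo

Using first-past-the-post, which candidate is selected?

First-place votes: Lena 38, Theo 0, Sofia 17, Omar 33, Nadia 29.
Lena has the most first-place votes.

Lena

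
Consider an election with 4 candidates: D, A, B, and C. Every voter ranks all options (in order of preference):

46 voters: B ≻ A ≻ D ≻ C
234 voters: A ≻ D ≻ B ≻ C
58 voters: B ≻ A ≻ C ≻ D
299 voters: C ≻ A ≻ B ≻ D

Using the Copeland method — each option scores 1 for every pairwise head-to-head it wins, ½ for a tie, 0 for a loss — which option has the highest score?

D: loses to A, B, and C → score 0.
A: beats D, B, and C → score 3.
B: beats D and C; loses to A → score 2.
C: beats D; loses to A and B → score 1.
A has the best pairwise record.

A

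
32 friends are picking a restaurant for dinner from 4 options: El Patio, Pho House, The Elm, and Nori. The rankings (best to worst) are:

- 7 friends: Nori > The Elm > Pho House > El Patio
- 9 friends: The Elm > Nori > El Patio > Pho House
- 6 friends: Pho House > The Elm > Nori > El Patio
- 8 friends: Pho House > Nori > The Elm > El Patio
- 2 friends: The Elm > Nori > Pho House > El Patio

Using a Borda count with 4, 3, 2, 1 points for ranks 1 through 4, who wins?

El Patio: 7·1 + 9·2 + 6·1 + 8·1 + 2·1 = 41
Pho House: 7·2 + 9·1 + 6·4 + 8·4 + 2·2 = 83
The Elm: 7·3 + 9·4 + 6·3 + 8·2 + 2·4 = 99
Nori: 7·4 + 9·3 + 6·2 + 8·3 + 2·3 = 97
The Elm has the highest Borda score (99).

The Elm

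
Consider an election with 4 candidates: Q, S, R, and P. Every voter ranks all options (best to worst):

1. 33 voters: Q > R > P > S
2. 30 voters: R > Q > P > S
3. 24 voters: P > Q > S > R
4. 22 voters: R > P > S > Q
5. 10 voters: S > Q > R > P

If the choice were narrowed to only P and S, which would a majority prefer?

Voters preferring P to S: 109; preferring S to P: 10.
P wins the head-to-head.

P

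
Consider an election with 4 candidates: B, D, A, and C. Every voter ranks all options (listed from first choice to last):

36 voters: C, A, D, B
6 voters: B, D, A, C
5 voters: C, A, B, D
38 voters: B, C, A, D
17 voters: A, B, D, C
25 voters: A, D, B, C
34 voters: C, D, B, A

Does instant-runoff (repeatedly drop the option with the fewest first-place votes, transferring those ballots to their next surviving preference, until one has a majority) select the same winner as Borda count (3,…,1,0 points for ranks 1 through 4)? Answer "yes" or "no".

no

Instant-runoff — R1 B 44, D 0, A 42, C 75 (D out); R2 B 44, A 42, C 75 (A out); R3 B 86, C 75 (B winner). Winner: B.
Borda — scores: B 230, D 183, A 252, C 301. Winner: C.
The two methods disagree.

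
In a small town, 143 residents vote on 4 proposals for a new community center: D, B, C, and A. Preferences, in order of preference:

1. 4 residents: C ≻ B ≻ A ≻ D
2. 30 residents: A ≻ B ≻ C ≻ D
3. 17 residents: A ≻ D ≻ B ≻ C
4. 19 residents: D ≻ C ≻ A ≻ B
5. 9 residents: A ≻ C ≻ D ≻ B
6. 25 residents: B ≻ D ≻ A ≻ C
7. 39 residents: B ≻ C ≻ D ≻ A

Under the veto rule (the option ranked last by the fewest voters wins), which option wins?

B

Last-place votes: D 34, B 28, C 42, A 39.
B is ranked last by the fewest voters, so B wins.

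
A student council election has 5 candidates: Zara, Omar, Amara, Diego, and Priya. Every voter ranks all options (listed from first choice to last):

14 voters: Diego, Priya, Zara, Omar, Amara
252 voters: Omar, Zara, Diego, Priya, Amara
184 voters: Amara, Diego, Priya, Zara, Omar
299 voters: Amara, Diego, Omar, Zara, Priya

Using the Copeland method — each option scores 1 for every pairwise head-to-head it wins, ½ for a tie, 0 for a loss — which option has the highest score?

Amara

Zara: beats Priya; loses to Omar, Amara, and Diego → score 1.
Omar: beats Zara and Priya; loses to Amara and Diego → score 2.
Amara: beats Zara, Omar, Diego, and Priya → score 4.
Diego: beats Zara, Omar, and Priya; loses to Amara → score 3.
Priya: loses to Zara, Omar, Amara, and Diego → score 0.
Amara has the best pairwise record.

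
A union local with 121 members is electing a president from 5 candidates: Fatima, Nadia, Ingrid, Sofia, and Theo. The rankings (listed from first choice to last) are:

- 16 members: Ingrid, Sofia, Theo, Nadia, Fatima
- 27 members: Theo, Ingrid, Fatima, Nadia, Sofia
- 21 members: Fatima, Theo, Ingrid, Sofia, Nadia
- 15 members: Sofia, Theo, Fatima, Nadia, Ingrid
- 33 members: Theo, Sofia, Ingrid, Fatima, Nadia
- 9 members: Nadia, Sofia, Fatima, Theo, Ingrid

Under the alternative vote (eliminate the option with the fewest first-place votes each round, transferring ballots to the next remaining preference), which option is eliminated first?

Round 1: Fatima 21, Nadia 9, Ingrid 16, Sofia 15, Theo 60. Eliminate Nadia.

Nadia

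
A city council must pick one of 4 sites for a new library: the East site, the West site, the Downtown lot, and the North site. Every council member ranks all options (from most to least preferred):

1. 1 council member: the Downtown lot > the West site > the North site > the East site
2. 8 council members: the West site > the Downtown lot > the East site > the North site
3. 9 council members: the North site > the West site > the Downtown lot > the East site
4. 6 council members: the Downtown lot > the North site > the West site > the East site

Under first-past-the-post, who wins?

First-place votes: the East site 0, the West site 8, the Downtown lot 7, the North site 9.
the North site has the most first-place votes.

the North site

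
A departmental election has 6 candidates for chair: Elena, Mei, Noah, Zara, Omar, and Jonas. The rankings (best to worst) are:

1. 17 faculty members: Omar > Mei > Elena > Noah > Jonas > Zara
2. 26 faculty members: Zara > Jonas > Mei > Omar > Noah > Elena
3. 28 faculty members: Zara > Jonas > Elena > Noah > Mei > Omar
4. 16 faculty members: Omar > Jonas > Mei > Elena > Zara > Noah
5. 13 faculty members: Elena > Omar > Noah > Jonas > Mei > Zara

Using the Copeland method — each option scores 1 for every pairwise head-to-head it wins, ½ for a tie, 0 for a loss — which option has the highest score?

Elena: beats Noah; loses to Mei, Zara, Omar, and Jonas → score 1.
Mei: beats Elena, Noah, and Omar; loses to Zara and Jonas → score 3.
Noah: loses to Elena, Mei, Zara, Omar, and Jonas → score 0.
Zara: beats Elena, Mei, Noah, Omar, and Jonas → score 5.
Omar: beats Elena and Noah; loses to Mei, Zara, and Jonas → score 2.
Jonas: beats Elena, Mei, Noah, and Omar; loses to Zara → score 4.
Zara has the best pairwise record.

Zara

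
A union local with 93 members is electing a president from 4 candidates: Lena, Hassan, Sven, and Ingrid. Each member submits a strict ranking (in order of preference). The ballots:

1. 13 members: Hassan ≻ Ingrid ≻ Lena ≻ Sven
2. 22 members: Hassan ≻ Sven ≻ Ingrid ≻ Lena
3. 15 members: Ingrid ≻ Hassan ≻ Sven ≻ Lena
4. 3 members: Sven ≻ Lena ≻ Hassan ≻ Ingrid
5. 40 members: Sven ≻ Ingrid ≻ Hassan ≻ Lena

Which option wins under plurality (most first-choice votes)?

First-place votes: Lena 0, Hassan 35, Sven 43, Ingrid 15.
Sven has the most first-place votes.

Sven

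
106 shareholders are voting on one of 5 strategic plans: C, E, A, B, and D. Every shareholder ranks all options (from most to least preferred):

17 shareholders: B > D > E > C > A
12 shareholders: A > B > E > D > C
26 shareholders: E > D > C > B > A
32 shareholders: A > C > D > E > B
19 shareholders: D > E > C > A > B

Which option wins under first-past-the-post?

A

First-place votes: C 0, E 26, A 44, B 17, D 19.
A has the most first-place votes.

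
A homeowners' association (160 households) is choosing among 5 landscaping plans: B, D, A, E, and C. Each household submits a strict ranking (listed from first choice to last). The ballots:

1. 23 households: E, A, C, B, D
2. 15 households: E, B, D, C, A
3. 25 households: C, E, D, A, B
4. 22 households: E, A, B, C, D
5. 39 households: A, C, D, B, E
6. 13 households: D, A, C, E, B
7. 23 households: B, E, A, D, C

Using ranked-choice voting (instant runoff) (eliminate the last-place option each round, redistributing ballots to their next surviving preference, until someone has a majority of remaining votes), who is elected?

E

Round 1: B 23, D 13, A 39, E 60, C 25. Eliminate D.
Round 2: B 23, A 52, E 60, C 25. Eliminate B.
Round 3: A 52, E 83, C 25. E has a majority.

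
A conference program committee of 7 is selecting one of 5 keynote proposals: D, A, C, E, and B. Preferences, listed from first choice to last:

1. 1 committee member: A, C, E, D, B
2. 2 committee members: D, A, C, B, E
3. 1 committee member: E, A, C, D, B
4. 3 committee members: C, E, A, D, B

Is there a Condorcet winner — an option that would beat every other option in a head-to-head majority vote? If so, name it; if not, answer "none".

Checking pairwise contests:
A beats D 5–2.
E beats A 4–3.
A beats C 4–3.
C beats E 6–1.
D beats B 7–0.
Every option loses at least one head-to-head, so there is no Condorcet winner.

none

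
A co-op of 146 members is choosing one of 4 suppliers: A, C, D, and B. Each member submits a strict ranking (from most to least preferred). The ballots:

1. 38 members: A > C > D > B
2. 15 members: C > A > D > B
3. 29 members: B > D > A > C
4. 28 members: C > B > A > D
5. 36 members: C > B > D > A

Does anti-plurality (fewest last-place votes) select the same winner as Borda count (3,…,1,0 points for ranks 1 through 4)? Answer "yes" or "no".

no

Anti-plurality — last-place votes: A 36, C 29, D 28, B 53. Winner: D.
Borda — scores: A 201, C 313, D 147, B 215. Winner: C.
The two methods disagree.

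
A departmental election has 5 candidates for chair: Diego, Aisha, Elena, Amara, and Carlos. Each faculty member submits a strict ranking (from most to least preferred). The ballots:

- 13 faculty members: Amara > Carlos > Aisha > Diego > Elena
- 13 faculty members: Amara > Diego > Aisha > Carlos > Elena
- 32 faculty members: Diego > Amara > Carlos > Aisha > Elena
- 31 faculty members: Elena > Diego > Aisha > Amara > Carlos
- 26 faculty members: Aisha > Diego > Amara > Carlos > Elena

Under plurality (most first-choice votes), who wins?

First-place votes: Diego 32, Aisha 26, Elena 31, Amara 26, Carlos 0.
Diego has the most first-place votes.

Diego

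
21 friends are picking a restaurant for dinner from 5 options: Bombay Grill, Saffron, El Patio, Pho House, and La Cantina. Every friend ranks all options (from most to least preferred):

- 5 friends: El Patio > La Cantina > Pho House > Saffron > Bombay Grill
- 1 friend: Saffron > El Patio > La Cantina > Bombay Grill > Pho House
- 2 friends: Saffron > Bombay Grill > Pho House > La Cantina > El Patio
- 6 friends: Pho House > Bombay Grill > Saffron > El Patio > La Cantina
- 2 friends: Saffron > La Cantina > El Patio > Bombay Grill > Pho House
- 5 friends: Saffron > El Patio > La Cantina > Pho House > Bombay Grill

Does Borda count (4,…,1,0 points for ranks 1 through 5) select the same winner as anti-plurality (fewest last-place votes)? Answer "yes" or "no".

Borda — scores: Bombay Grill 27, Saffron 57, El Patio 48, Pho House 43, La Cantina 35. Winner: Saffron.
Anti-plurality — last-place votes: Bombay Grill 10, Saffron 0, El Patio 2, Pho House 3, La Cantina 6. Winner: Saffron.
The two methods agree.

yes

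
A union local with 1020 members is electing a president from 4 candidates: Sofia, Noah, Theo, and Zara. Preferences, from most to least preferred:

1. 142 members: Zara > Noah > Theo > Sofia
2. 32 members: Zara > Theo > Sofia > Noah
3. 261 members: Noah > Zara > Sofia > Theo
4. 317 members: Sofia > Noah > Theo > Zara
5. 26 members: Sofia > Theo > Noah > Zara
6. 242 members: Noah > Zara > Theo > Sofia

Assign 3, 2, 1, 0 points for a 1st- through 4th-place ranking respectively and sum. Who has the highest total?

Noah

Sofia: 142·0 + 32·1 + 261·1 + 317·3 + 26·3 + 242·0 = 1322
Noah: 142·2 + 32·0 + 261·3 + 317·2 + 26·1 + 242·3 = 2453
Theo: 142·1 + 32·2 + 261·0 + 317·1 + 26·2 + 242·1 = 817
Zara: 142·3 + 32·3 + 261·2 + 317·0 + 26·0 + 242·2 = 1528
Noah has the highest Borda score (2453).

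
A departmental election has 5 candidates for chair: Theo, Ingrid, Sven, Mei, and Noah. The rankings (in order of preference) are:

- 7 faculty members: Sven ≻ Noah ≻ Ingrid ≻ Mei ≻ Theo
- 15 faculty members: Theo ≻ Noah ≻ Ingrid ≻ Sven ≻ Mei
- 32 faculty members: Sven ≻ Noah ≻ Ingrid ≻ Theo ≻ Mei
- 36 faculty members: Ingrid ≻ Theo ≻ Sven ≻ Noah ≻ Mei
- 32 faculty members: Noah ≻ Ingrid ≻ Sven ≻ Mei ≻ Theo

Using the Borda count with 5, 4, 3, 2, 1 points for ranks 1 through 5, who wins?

Ingrid

Theo: 7·1 + 15·5 + 32·2 + 36·4 + 32·1 = 322
Ingrid: 7·3 + 15·3 + 32·3 + 36·5 + 32·4 = 470
Sven: 7·5 + 15·2 + 32·5 + 36·3 + 32·3 = 429
Mei: 7·2 + 15·1 + 32·1 + 36·1 + 32·2 = 161
Noah: 7·4 + 15·4 + 32·4 + 36·2 + 32·5 = 448
Ingrid has the highest Borda score (470).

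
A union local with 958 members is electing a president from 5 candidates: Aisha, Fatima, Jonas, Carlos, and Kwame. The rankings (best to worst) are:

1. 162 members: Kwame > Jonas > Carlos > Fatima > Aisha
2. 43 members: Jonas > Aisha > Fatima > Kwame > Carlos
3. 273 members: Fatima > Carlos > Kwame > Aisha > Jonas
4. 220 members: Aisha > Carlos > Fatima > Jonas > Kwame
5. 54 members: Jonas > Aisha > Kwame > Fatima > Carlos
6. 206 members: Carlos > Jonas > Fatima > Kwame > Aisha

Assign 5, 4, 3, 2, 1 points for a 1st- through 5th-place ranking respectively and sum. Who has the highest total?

Carlos

Aisha: 162·1 + 43·4 + 273·2 + 220·5 + 54·4 + 206·1 = 2402
Fatima: 162·2 + 43·3 + 273·5 + 220·3 + 54·2 + 206·3 = 3204
Jonas: 162·4 + 43·5 + 273·1 + 220·2 + 54·5 + 206·4 = 2670
Carlos: 162·3 + 43·1 + 273·4 + 220·4 + 54·1 + 206·5 = 3585
Kwame: 162·5 + 43·2 + 273·3 + 220·1 + 54·3 + 206·2 = 2509
Carlos has the highest Borda score (3585).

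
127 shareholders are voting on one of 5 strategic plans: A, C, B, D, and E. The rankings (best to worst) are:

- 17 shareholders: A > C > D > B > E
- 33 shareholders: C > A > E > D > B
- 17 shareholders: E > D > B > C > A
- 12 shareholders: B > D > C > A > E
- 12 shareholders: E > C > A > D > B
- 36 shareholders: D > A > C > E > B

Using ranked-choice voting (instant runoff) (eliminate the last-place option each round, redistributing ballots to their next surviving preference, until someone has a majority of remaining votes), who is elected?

Round 1: A 17, C 33, B 12, D 36, E 29. Eliminate B.
Round 2: A 17, C 33, D 48, E 29. Eliminate A.
Round 3: C 50, D 48, E 29. Eliminate E.
Round 4: C 62, D 65. D has a majority.

D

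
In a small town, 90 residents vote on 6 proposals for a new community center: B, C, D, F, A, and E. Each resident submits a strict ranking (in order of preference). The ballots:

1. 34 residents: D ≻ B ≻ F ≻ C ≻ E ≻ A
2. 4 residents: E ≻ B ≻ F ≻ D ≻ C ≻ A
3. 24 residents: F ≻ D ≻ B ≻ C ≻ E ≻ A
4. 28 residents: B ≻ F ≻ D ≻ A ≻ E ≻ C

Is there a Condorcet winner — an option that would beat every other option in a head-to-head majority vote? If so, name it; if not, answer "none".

Checking pairwise contests:
D beats B 58–32.
B beats C 90–0.
F beats D 56–34.
B beats F 66–24.
B beats A 90–0.
B beats E 86–4.
Every option loses at least one head-to-head, so there is no Condorcet winner.

none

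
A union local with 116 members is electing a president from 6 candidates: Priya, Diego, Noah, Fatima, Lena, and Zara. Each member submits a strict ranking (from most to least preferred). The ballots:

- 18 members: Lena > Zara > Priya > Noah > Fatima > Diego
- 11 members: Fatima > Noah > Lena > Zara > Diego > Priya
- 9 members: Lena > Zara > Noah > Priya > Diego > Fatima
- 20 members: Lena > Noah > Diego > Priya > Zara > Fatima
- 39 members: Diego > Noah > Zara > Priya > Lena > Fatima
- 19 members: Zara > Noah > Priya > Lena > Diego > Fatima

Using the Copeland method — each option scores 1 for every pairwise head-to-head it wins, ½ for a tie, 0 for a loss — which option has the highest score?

Priya: beats Fatima; ties Lena; loses to Diego, Noah, and Zara → score 1.5.
Diego: beats Priya, Fatima, and Zara; loses to Noah and Lena → score 3.
Noah: beats Priya, Diego, Fatima, Lena, and Zara → score 5.
Fatima: loses to Priya, Diego, Noah, Lena, and Zara → score 0.
Lena: beats Diego and Fatima; ties Priya and Zara; loses to Noah → score 3.
Zara: beats Priya and Fatima; ties Lena; loses to Diego and Noah → score 2.5.
Noah has the best pairwise record.

Noah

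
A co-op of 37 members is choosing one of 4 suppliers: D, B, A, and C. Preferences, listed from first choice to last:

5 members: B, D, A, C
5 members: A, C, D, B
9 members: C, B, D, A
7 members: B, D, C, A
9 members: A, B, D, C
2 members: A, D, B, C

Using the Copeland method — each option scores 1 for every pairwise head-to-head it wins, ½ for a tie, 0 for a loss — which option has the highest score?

B

D: beats A and C; loses to B → score 2.
B: beats D, A, and C → score 3.
A: beats C; loses to D and B → score 1.
C: loses to D, B, and A → score 0.
B has the best pairwise record.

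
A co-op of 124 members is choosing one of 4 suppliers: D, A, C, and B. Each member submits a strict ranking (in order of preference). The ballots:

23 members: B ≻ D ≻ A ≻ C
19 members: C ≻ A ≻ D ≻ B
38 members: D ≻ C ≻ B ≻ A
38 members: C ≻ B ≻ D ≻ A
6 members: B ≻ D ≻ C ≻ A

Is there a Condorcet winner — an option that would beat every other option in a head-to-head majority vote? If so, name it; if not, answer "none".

none

Checking pairwise contests:
B beats D 67–57.
D beats A 105–19.
D beats C 67–57.
C beats B 95–29.
Every option loses at least one head-to-head, so there is no Condorcet winner.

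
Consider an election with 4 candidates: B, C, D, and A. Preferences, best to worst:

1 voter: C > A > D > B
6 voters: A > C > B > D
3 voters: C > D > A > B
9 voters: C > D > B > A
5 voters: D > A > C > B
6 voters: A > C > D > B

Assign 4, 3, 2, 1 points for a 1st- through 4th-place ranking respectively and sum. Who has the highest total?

B: 1·1 + 6·2 + 3·1 + 9·2 + 5·1 + 6·1 = 45
C: 1·4 + 6·3 + 3·4 + 9·4 + 5·2 + 6·3 = 98
D: 1·2 + 6·1 + 3·3 + 9·3 + 5·4 + 6·2 = 76
A: 1·3 + 6·4 + 3·2 + 9·1 + 5·3 + 6·4 = 81
C has the highest Borda score (98).

C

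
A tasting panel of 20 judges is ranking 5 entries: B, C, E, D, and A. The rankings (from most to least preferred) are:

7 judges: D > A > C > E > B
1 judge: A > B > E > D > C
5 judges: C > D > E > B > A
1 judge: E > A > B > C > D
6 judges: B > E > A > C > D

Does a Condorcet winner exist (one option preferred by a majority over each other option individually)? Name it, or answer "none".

none

Checking pairwise contests:
C beats B 12–8.
A beats C 15–5.
C beats E 12–8.
C beats D 12–8.
B beats A 11–9.
Every option loses at least one head-to-head, so there is no Condorcet winner.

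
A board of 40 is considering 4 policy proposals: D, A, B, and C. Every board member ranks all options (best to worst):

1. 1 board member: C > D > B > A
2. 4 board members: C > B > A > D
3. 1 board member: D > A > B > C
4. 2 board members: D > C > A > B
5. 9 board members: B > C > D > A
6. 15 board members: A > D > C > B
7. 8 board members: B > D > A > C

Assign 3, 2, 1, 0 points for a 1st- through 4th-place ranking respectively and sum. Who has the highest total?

D: 1·2 + 4·0 + 1·3 + 2·3 + 9·1 + 15·2 + 8·2 = 66
A: 1·0 + 4·1 + 1·2 + 2·1 + 9·0 + 15·3 + 8·1 = 61
B: 1·1 + 4·2 + 1·1 + 2·0 + 9·3 + 15·0 + 8·3 = 61
C: 1·3 + 4·3 + 1·0 + 2·2 + 9·2 + 15·1 + 8·0 = 52
D has the highest Borda score (66).

D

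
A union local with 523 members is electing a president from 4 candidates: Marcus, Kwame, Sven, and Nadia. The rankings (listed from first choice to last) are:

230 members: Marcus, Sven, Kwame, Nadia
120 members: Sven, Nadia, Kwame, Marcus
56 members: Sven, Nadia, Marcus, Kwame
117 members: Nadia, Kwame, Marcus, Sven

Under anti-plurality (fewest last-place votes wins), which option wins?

Kwame

Last-place votes: Marcus 120, Kwame 56, Sven 117, Nadia 230.
Kwame is ranked last by the fewest voters, so Kwame wins.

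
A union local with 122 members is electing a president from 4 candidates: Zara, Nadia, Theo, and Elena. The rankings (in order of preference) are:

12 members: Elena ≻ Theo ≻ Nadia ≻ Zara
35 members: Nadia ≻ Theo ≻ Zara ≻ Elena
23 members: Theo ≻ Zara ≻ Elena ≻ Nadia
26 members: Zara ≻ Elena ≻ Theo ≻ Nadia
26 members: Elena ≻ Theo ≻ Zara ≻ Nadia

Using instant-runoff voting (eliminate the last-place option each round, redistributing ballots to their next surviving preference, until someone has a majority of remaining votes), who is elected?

Zara

Round 1: Zara 26, Nadia 35, Theo 23, Elena 38. Eliminate Theo.
Round 2: Zara 49, Nadia 35, Elena 38. Eliminate Nadia.
Round 3: Zara 84, Elena 38. Zara has a majority.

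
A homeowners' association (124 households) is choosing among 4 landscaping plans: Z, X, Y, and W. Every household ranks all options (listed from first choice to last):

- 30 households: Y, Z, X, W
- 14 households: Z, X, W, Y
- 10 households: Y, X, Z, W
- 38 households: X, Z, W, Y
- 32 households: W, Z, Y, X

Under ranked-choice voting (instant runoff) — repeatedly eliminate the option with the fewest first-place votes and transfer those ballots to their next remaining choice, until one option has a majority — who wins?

Round 1: Z 14, X 38, Y 40, W 32. Eliminate Z.
Round 2: X 52, Y 40, W 32. Eliminate W.
Round 3: X 52, Y 72. Y has a majority.

Y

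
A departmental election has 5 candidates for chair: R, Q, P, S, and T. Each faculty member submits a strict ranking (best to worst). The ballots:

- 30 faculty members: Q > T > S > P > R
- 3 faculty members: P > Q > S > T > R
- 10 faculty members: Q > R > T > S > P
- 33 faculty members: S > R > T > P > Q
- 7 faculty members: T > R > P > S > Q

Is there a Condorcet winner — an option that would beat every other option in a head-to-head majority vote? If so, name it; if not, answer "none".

Checking pairwise contests:
Q beats R 43–40.
P beats Q 43–40.
R beats P 50–33.
Q beats S 43–40.
R beats T 43–40.
Every option loses at least one head-to-head, so there is no Condorcet winner.

none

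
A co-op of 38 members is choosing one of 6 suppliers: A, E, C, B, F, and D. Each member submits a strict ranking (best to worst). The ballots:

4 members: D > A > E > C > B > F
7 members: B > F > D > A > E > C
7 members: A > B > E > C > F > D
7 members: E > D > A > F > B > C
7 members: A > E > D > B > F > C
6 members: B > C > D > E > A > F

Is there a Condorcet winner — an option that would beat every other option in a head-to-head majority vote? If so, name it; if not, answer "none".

none

Checking pairwise contests:
D beats A 24–14.
A beats E 25–13.
A beats C 32–6.
A beats B 25–13.
A beats F 31–7.
E beats D 21–17.
Every option loses at least one head-to-head, so there is no Condorcet winner.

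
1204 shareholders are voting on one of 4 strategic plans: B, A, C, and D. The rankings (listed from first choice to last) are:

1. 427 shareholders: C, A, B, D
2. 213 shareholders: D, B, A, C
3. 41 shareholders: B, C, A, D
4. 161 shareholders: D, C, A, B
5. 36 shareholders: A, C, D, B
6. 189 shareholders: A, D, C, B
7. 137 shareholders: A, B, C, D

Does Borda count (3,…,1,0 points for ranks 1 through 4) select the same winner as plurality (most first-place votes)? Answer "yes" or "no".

Borda — scores: B 1250, A 2355, C 2083, D 1536. Winner: A.
Plurality — first-place votes: B 41, A 362, C 427, D 374. Winner: C.
The two methods disagree.

no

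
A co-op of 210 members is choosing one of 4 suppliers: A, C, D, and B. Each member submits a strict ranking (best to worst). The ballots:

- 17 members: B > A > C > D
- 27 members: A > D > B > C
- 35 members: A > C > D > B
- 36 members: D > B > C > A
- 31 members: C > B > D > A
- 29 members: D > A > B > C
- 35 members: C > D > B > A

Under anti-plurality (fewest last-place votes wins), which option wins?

Last-place votes: A 102, C 56, D 17, B 35.
D is ranked last by the fewest voters, so D wins.

D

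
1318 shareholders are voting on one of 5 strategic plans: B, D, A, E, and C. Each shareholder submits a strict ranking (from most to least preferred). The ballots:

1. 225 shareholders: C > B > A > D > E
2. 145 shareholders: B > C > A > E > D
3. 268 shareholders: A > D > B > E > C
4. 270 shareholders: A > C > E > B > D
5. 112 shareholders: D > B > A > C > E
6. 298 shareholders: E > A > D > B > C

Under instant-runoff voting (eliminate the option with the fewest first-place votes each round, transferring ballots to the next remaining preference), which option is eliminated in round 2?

Round 1: B 145, D 112, A 538, E 298, C 225. Eliminate D.
Round 2: B 257, A 538, E 298, C 225. Eliminate C.

C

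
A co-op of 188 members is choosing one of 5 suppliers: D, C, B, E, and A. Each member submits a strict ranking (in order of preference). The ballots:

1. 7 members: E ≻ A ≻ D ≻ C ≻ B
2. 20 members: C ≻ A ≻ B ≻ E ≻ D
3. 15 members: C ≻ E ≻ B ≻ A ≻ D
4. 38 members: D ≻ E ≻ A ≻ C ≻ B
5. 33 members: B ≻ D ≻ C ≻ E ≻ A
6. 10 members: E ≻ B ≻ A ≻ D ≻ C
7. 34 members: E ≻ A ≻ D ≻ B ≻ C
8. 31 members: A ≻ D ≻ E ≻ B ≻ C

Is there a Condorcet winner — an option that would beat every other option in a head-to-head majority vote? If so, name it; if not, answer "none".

Checking pairwise contests:
A beats D 117–71.
D beats C 153–35.
D beats B 110–78.
D beats E 102–86.
E beats A 137–51.
Every option loses at least one head-to-head, so there is no Condorcet winner.

none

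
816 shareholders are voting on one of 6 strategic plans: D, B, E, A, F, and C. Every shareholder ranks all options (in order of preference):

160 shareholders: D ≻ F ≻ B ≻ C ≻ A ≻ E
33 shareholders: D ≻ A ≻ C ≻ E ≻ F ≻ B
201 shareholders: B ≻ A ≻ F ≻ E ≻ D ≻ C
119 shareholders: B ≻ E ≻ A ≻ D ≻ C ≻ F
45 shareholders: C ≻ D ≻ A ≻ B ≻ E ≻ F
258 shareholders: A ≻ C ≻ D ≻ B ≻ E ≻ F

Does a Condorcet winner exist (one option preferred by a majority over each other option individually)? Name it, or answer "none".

Checking pairwise contests:
A beats D 578–238.
D beats B 496–320.
D beats E 496–320.
B beats A 480–336.
D beats F 615–201.
D beats C 513–303.
Every option loses at least one head-to-head, so there is no Condorcet winner.

none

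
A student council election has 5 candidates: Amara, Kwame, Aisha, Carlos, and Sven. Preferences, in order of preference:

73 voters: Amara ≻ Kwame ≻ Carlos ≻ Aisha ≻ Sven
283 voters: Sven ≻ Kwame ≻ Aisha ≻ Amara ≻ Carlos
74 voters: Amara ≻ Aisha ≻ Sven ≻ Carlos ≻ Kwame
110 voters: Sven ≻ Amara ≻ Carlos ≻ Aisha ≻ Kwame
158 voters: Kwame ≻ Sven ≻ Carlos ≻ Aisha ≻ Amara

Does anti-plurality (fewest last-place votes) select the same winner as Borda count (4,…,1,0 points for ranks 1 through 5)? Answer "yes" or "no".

Anti-plurality — last-place votes: Amara 158, Kwame 184, Aisha 0, Carlos 283, Sven 73. Winner: Aisha.
Borda — scores: Amara 1201, Kwame 1700, Aisha 1129, Carlos 756, Sven 2194. Winner: Sven.
The two methods disagree.

no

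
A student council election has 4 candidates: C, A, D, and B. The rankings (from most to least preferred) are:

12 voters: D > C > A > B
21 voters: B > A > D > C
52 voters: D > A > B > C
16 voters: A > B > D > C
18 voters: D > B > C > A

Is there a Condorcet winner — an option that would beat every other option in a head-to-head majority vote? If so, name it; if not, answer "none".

D vs C: 119–0 for D.
D vs A: 82–37 for D.
D vs B: 82–37 for D.
D beats every other option head-to-head.

D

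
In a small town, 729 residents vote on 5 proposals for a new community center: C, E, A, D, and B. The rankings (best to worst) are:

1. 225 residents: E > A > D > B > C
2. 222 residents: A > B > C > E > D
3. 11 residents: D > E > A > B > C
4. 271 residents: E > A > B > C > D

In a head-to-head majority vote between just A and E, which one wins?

Voters preferring A to E: 222; preferring E to A: 507.
E wins the head-to-head.

E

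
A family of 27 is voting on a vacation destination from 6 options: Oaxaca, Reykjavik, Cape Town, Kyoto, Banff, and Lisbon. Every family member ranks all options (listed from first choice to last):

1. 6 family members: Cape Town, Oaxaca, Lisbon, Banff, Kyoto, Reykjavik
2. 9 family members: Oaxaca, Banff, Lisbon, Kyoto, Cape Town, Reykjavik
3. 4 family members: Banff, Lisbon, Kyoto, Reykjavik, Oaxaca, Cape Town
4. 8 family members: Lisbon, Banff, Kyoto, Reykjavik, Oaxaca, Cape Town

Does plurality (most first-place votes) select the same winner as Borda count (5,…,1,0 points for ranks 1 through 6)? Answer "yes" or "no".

Plurality — first-place votes: Oaxaca 9, Reykjavik 0, Cape Town 6, Kyoto 0, Banff 4, Lisbon 8. Winner: Oaxaca.
Borda — scores: Oaxaca 81, Reykjavik 24, Cape Town 39, Kyoto 60, Banff 100, Lisbon 101. Winner: Lisbon.
The two methods disagree.

no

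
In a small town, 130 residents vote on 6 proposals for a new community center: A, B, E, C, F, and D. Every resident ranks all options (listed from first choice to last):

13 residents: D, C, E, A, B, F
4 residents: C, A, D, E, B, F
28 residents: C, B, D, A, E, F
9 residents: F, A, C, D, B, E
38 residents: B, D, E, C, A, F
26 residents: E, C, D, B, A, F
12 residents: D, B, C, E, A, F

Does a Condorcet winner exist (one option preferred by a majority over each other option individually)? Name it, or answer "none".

C vs A: 121–9 for C.
C vs B: 80–50 for C.
C vs E: 66–64 for C.
C vs F: 121–9 for C.
C vs D: 67–63 for C.
C beats every other option head-to-head.

C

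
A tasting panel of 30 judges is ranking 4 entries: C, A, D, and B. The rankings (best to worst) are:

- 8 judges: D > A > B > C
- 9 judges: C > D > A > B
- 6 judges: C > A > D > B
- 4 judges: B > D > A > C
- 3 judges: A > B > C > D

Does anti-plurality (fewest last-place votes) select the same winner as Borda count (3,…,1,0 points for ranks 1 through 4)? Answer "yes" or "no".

no

Anti-plurality — last-place votes: C 12, A 0, D 3, B 15. Winner: A.
Borda — scores: C 48, A 50, D 56, B 26. Winner: D.
The two methods disagree.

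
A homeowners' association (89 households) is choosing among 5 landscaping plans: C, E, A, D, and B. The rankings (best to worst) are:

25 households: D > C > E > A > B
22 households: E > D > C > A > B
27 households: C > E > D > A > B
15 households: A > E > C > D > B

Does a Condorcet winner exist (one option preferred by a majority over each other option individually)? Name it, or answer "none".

Checking pairwise contests:
D beats C 47–42.
C beats E 52–37.
C beats A 74–15.
E beats D 64–25.
C beats B 89–0.
Every option loses at least one head-to-head, so there is no Condorcet winner.

none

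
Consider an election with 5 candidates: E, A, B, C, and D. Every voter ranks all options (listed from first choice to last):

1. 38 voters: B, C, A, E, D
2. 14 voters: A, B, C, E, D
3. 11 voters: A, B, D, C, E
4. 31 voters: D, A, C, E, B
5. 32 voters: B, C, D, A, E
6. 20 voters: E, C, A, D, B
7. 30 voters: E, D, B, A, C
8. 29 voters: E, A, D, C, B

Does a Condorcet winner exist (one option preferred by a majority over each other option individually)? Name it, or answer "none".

A vs E: 126–79 for A.
A vs B: 105–100 for A.
A vs C: 115–90 for A.
A vs D: 112–93 for A.
A beats every other option head-to-head.

A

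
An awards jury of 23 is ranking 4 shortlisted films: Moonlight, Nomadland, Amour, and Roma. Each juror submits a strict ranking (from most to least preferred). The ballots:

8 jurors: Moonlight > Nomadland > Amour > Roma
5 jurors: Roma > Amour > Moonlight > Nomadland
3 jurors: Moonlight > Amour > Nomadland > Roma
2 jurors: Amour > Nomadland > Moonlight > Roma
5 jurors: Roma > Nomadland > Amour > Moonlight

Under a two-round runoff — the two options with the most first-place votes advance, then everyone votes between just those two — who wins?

Moonlight

Round 1 first-place votes: Moonlight 11, Nomadland 0, Amour 2, Roma 10.
Moonlight and Roma advance.
Runoff: Moonlight is preferred to Roma by 13 voters; Roma by 10.
Moonlight wins the runoff.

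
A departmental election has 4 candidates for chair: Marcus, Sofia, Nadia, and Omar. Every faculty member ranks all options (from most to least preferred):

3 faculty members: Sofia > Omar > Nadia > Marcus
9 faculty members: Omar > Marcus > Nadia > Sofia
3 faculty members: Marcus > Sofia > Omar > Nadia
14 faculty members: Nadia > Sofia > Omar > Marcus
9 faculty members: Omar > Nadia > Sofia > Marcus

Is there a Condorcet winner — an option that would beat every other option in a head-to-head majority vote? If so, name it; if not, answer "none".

none

Checking pairwise contests:
Sofia beats Marcus 26–12.
Nadia beats Sofia 32–6.
Omar beats Nadia 24–14.
Sofia beats Omar 20–18.
Every option loses at least one head-to-head, so there is no Condorcet winner.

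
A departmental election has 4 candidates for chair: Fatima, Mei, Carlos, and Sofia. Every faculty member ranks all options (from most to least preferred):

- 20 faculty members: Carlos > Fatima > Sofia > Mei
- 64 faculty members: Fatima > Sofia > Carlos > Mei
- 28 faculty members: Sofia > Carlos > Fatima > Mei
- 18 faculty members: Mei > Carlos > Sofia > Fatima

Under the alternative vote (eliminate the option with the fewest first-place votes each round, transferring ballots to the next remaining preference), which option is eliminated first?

Round 1: Fatima 64, Mei 18, Carlos 20, Sofia 28. Eliminate Mei.

Mei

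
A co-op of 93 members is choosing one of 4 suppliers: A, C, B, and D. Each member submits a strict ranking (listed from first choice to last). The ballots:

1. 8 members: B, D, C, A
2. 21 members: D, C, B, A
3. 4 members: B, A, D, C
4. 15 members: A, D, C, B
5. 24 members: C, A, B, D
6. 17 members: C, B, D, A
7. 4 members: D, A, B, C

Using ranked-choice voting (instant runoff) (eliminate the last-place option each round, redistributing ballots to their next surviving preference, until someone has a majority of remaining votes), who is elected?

Round 1: A 15, C 41, B 12, D 25. Eliminate B.
Round 2: A 19, C 41, D 33. Eliminate A.
Round 3: C 41, D 52. D has a majority.

D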